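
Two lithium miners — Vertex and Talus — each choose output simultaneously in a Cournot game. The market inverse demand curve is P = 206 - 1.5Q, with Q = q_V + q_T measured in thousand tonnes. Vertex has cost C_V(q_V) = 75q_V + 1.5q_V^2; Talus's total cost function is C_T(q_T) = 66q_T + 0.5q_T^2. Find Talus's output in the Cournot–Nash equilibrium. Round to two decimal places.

29.59

Vertex's profit: π_V = (206 - 1.5Q)q_V - (75q_V + (3/2)q_V²). Setting ∂π_V/∂q_V = 0: 131 - 6q_V - (3/2)(q_T) = 0.
Talus's first-order condition: 140 - 4q_T - (3/2)(q_V) = 0.
Best responses: q_V = (131 - (3/2)q_T)/6, q_T = (140 - (3/2)q_V)/4.
Substituting one into the other gives q_V = 1256/87 and q_T = 858/29.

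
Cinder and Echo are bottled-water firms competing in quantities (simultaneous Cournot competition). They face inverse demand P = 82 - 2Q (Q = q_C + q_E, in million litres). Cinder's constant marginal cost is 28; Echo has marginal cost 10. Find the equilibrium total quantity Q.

21

Cinder's profit: π_C = (82 - 2Q)q_C - (28q_C). Setting ∂π_C/∂q_C = 0: 54 - 4q_C - 2(q_E) = 0.
Echo's first-order condition: 72 - 4q_E - 2(q_C) = 0.
Best responses: q_C = (54 - 2q_E)/4, q_E = (72 - 2q_C)/4.
Solving the pair: q_C = 6, q_E = 15.
Total output Q = 6 + 15 = 21.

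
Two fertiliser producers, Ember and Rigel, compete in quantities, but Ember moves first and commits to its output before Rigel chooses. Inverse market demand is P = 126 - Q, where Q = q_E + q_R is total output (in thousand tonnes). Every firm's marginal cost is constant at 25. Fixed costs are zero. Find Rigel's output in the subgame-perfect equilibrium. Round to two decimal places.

25.25

Solve by backward induction. Given q_E, the follower Rigel maximises π_R = (126 - q_E - q_R)q_R - 25q_R.
Setting the follower's marginal profit to zero, 101 - q_E - 2q_R = 0, i.e. q_R = (101 - q_E)/2.
Ember substitutes q_R(q_E) into its own profit: π_E = q_E(126 - q_E - (101 - q_E)/2) - 25q_E = (151/2 - (1/2)q_E)q_E - 25q_E.
Leader FOC: 101/2 - q_E = 0, so q_E = 101/2.
Then q_R = (101 - 101/2)/2 = 101/4.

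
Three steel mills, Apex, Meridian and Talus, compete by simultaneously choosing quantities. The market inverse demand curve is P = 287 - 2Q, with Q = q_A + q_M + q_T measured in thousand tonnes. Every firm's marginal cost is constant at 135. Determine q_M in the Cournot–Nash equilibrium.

19

A representative firm's profit is π_i = q_i(287 - 2Q) - 135q_i.
First-order condition (treating rivals' output as given): 152 - 4q_i - 2·Σ_{j≠i} q_j = 0.
By symmetry each firm produces the same amount; substituting Σ_{j≠i} q_j = 2q_i yields q_i = 152/8 = 19.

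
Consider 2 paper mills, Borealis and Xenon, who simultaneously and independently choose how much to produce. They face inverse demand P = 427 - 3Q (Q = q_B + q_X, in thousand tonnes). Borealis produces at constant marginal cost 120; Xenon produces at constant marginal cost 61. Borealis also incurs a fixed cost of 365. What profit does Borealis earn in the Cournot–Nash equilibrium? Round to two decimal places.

1912.93

Borealis's profit: π_B = (427 - 3Q)q_B - (120q_B). Setting ∂π_B/∂q_B = 0: 307 - 6q_B - 3(q_X) = 0.
Xenon's first-order condition: 366 - 6q_X - 3(q_B) = 0.
Rearranging gives the reaction functions q_B = (307 - 3q_X)/6 and q_X = (366 - 3q_B)/6.
Substituting one into the other gives q_B = 248/9 and q_X = 425/9.
Price P = 427 - 3·(673/9) = 608/3.
Borealis's profit: (608/3 - 120)·(248/9) - 365 = 1912.9259.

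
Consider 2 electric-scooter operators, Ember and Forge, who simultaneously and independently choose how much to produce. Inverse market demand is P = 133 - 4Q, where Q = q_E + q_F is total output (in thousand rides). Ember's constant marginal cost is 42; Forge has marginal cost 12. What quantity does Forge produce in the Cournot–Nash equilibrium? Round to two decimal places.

12.58

Ember's profit: π_E = (133 - 4Q)q_E - (42q_E). Setting ∂π_E/∂q_E = 0: 91 - 8q_E - 4(q_F) = 0.
Forge's first-order condition: 121 - 8q_F - 4(q_E) = 0.
Rearranging gives the reaction functions q_E = (91 - 4q_F)/8 and q_F = (121 - 4q_E)/8.
Substituting one into the other gives q_E = 61/12 and q_F = 151/12.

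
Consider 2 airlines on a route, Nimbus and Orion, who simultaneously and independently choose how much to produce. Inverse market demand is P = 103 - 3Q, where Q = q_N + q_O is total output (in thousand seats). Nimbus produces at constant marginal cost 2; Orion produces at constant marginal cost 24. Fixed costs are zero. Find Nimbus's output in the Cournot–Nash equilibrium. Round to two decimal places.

13.67

Nimbus's profit: π_N = (103 - 3Q)q_N - (2q_N). Setting ∂π_N/∂q_N = 0: 101 - 6q_N - 3(q_O) = 0.
Orion's profit: π_O = (103 - 3Q)q_O - (24q_O). Setting ∂π_O/∂q_O = 0: 79 - 6q_O - 3(q_N) = 0.
Best responses: q_N = (101 - 3q_O)/6, q_O = (79 - 3q_N)/6.
Solving the pair: q_N = 41/3, q_O = 19/3.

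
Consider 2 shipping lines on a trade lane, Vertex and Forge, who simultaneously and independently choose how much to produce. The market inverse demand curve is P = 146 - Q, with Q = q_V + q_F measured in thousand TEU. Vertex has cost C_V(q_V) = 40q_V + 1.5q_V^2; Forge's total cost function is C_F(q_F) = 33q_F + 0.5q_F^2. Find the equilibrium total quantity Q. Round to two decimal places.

47.43

Vertex's profit: π_V = (146 - Q)q_V - (40q_V + (3/2)q_V²). Setting ∂π_V/∂q_V = 0: 106 - 5q_V - (q_F) = 0.
Forge's profit: π_F = (146 - Q)q_F - (33q_F + (1/2)q_F²). Setting ∂π_F/∂q_F = 0: 113 - 3q_F - (q_V) = 0.
Best responses: q_V = (106 - q_F)/5, q_F = (113 - q_V)/3.
Substituting one into the other gives q_V = 205/14 and q_F = 459/14.
Total output Q = 205/14 + 459/14 = 332/7.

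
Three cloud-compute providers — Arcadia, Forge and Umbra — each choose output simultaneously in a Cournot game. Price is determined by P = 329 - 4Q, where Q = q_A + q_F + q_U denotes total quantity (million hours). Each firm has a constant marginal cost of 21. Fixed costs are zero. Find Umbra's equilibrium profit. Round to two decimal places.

1482.25

A representative firm's profit is π_i = q_i(329 - 4Q) - 21q_i.
First-order condition (treating rivals' output as given): 308 - 8q_i - 4·Σ_{j≠i} q_j = 0.
By symmetry each firm produces the same amount; substituting Σ_{j≠i} q_j = 2q_i yields q_i = 308/16 = 77/4.
Price P = 329 - 4·(231/4) = 98.
Umbra's profit: (98 - 21)·(77/4) = 1482.2500.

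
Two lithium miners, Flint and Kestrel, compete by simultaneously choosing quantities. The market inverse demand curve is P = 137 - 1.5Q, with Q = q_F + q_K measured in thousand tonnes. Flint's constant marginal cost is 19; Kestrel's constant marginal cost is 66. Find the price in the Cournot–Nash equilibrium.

74

Flint's profit: π_F = (137 - 1.5Q)q_F - (19q_F). Setting ∂π_F/∂q_F = 0: 118 - 3q_F - (3/2)(q_K) = 0.
Kestrel's first-order condition: 71 - 3q_K - (3/2)(q_F) = 0.
So q_F = (118 - (3/2)q_K)/3 and q_K = (71 - (3/2)q_F)/3.
Solving the pair: q_F = 110/3, q_K = 16/3.
Total output Q = 42, so price P = 137 - (3/2)·42 = 74.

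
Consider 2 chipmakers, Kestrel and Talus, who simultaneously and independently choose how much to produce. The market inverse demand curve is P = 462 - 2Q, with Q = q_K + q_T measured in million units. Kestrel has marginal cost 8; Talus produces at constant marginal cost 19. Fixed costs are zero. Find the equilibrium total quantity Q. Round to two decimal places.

149.50

Kestrel's profit: π_K = (462 - 2Q)q_K - (8q_K). Setting ∂π_K/∂q_K = 0: 454 - 4q_K - 2(q_T) = 0.
Talus's profit: π_T = (462 - 2Q)q_T - (19q_T). Setting ∂π_T/∂q_T = 0: 443 - 4q_T - 2(q_K) = 0.
Rearranging gives the reaction functions q_K = (454 - 2q_T)/4 and q_T = (443 - 2q_K)/4.
Substituting one into the other gives q_K = 155/2 and q_T = 72.
Total output Q = 155/2 + 72 = 299/2.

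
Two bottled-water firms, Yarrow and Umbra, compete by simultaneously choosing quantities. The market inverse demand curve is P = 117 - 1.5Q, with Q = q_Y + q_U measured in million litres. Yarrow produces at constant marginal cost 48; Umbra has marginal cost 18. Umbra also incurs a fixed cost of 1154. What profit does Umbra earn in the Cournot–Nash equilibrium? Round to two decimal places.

78.67

Yarrow's profit: π_Y = (117 - 1.5Q)q_Y - (48q_Y). Setting ∂π_Y/∂q_Y = 0: 69 - 3q_Y - (3/2)(q_U) = 0.
Umbra's profit: π_U = (117 - 1.5Q)q_U - (18q_U). Setting ∂π_U/∂q_U = 0: 99 - 3q_U - (3/2)(q_Y) = 0.
Rearranging gives the reaction functions q_Y = (69 - (3/2)q_U)/3 and q_U = (99 - (3/2)q_Y)/3.
Substituting one into the other gives q_Y = 26/3 and q_U = 86/3.
Price P = 117 - (3/2)·(112/3) = 61.
Umbra's profit: (61 - 18)·(86/3) - 1154 = 236/3.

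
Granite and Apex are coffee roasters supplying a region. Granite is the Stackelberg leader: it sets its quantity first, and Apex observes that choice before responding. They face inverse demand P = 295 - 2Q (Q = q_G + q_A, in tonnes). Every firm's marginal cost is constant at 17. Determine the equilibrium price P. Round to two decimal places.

86.50

The follower Apex best-responds to any q_G: π_A = (295 - 2Q)q_A - 17q_A.
Setting the follower's marginal profit to zero, 278 - 2q_G - 4q_A = 0, i.e. q_A = (278 - 2q_G)/4.
Granite substitutes q_A(q_G) into its own profit: π_G = q_G(295 - 2q_G - (278 - 2q_G)/2) - 17q_G = (156 - q_G)q_G - 17q_G.
Maximising: ∂π_G/∂q_G = 139 - 2q_G = 0, giving q_G = 139/2.
Then q_A = (278 - 2·(139/2))/4 = 139/4.
Total output Q = 417/4, so price P = 295 - 2·(417/4) = 173/2.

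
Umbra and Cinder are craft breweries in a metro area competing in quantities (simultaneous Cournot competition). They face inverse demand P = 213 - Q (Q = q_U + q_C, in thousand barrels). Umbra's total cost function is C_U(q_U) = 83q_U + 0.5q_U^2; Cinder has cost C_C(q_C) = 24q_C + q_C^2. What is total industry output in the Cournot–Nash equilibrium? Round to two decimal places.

69.82

Umbra's profit: π_U = (213 - Q)q_U - (83q_U + (1/2)q_U²). Setting ∂π_U/∂q_U = 0: 130 - 3q_U - (q_C) = 0.
Cinder's profit: π_C = (213 - Q)q_C - (24q_C + q_C²). Setting ∂π_C/∂q_C = 0: 189 - 4q_C - (q_U) = 0.
So q_U = (130 - q_C)/3 and q_C = (189 - q_U)/4.
Substituting one into the other gives q_U = 331/11 and q_C = 437/11.
Total output Q = 331/11 + 437/11 = 768/11.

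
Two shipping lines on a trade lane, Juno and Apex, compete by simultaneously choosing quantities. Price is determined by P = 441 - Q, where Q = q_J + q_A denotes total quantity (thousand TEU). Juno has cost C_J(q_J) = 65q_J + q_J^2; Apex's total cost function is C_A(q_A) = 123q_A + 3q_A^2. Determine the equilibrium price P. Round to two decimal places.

325.32

Juno's profit: π_J = (441 - Q)q_J - (65q_J + q_J²). Setting ∂π_J/∂q_J = 0: 376 - 4q_J - (q_A) = 0.
Apex's first-order condition: 318 - 8q_A - (q_J) = 0.
So q_J = (376 - q_A)/4 and q_A = (318 - q_J)/8.
Substituting one into the other gives q_J = 86.7742 and q_A = 896/31.
Total output Q = 115.6774, so price P = 441 - 115.6774 = 325.3226.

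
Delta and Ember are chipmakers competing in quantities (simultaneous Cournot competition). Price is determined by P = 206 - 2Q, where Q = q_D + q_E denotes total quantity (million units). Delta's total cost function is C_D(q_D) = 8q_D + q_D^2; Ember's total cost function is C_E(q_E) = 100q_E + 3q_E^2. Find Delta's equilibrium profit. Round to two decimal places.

2990.27

Delta's profit: π_D = (206 - 2Q)q_D - (8q_D + q_D²). Setting ∂π_D/∂q_D = 0: 198 - 6q_D - 2(q_E) = 0.
Ember's profit: π_E = (206 - 2Q)q_E - (100q_E + 3q_E²). Setting ∂π_E/∂q_E = 0: 106 - 10q_E - 2(q_D) = 0.
Rearranging gives the reaction functions q_D = (198 - 2q_E)/6 and q_E = (106 - 2q_D)/10.
Substituting one into the other gives q_D = 221/7 and q_E = 30/7.
Price P = 206 - 2·(251/7) = 940/7.
Delta's profit: (940/7)·(221/7) - 8·(221/7) - (221/7)² = 2990.2653.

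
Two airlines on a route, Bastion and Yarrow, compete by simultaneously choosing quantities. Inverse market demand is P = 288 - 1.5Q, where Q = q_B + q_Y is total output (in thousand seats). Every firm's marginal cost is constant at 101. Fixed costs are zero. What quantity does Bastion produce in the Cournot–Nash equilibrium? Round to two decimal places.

Each firm earns π_i = (288 - 1.5Q)q_i - 101q_i.
Setting ∂π_i/∂q_i = 0 with rivals' quantities fixed: 187 - 3q_i - (3/2)q_j = 0.
With identical firms every q_j equals q_i, so q_j = q_i and 187 = (9/2)q_i, giving q_i = 374/9.

41.56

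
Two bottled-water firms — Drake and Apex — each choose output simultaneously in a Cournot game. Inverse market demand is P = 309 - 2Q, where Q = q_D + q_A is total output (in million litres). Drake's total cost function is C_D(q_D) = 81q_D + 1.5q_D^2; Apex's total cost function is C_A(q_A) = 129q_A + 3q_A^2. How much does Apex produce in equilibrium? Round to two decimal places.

12.18

Drake's profit: π_D = (309 - 2Q)q_D - (81q_D + (3/2)q_D²). Setting ∂π_D/∂q_D = 0: 228 - 7q_D - 2(q_A) = 0.
Apex's first-order condition: 180 - 10q_A - 2(q_D) = 0.
Best responses: q_D = (228 - 2q_A)/7, q_A = (180 - 2q_D)/10.
Solving the pair: q_D = 320/11, q_A = 134/11.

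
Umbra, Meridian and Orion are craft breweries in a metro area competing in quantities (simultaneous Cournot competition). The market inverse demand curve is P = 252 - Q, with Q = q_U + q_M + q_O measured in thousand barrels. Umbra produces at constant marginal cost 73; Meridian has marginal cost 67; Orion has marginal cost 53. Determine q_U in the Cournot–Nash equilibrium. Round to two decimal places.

38.25

Umbra's profit: π_U = (252 - Q)q_U - (73q_U). Setting ∂π_U/∂q_U = 0: 179 - 2q_U - (q_M + q_O) = 0.
Meridian's first-order condition: 185 - 2q_M - (q_U + q_O) = 0.
Orion's first-order condition: 199 - 2q_O - (q_U + q_M) = 0.
Adding the 3 conditions: 563 − 2Q − 2Q = 0, i.e. Q = 563/4.
Back-substituting: q_U = (179 − 563/4) = 153/4, q_M = (185 − 563/4) = 177/4, q_O = (199 − 563/4) = 233/4.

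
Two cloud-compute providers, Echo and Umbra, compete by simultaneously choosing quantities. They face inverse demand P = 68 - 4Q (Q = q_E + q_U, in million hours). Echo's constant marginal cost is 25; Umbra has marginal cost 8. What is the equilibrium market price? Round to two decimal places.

Echo's profit: π_E = (68 - 4Q)q_E - (25q_E). Setting ∂π_E/∂q_E = 0: 43 - 8q_E - 4(q_U) = 0.
Umbra's first-order condition: 60 - 8q_U - 4(q_E) = 0.
Rearranging gives the reaction functions q_E = (43 - 4q_U)/8 and q_U = (60 - 4q_E)/8.
Substituting one into the other gives q_E = 13/6 and q_U = 77/12.
Total output Q = 103/12, so price P = 68 - 4·(103/12) = 101/3.

33.67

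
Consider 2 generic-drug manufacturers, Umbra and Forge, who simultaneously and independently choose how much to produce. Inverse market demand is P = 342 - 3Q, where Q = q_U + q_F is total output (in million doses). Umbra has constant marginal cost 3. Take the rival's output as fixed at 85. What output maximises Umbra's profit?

With the rival's output fixed at 85, Umbra's profit is π_U = (342 - 3·85 - 3q_U)q_U - (3q_U) = (87 - 3q_U)q_U - (3q_U).
∂π_U/∂q_U = 84 - 6q_U = 0, so q_U = 14.

14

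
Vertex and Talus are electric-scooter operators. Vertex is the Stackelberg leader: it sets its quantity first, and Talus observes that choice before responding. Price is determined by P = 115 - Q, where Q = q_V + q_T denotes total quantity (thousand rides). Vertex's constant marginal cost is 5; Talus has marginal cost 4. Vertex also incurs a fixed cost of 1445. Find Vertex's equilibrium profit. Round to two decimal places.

40.13

The follower Talus best-responds to any q_V: π_T = (115 - Q)q_T - 4q_T.
Setting the follower's marginal profit to zero, 111 - q_V - 2q_T = 0, i.e. q_T = (111 - q_V)/2.
Vertex substitutes q_T(q_V) into its own profit: π_V = q_V(115 - q_V - (111 - q_V)/2) - 5q_V = (119/2 - (1/2)q_V)q_V - 5q_V.
Maximising: ∂π_V/∂q_V = 109/2 - q_V = 0, giving q_V = 109/2.
Then q_T = (111 - 109/2)/2 = 113/4.
Price P = 115 - 331/4 = 129/4.
Vertex's profit: (129/4 - 5)·(109/2) - 1445 = 321/8.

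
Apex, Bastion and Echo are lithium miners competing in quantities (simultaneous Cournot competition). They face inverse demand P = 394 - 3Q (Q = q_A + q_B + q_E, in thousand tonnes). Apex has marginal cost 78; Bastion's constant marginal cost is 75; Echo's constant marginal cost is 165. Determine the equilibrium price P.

178

Apex's profit: π_A = (394 - 3Q)q_A - (78q_A). Setting ∂π_A/∂q_A = 0: 316 - 6q_A - 3(q_B + q_E) = 0.
Bastion's profit: π_B = (394 - 3Q)q_B - (75q_B). Setting ∂π_B/∂q_B = 0: 319 - 6q_B - 3(q_A + q_E) = 0.
Echo's first-order condition: 229 - 6q_E - 3(q_A + q_B) = 0.
Adding the 3 conditions: 864 − 6Q − 6Q = 0, i.e. Q = 72.
Back-substituting: q_A = (316 − 216)/3 = 100/3, q_B = (319 − 216)/3 = 103/3, q_E = (229 − 216)/3 = 13/3.
Total output Q = 72, so price P = 394 - 3·72 = 178.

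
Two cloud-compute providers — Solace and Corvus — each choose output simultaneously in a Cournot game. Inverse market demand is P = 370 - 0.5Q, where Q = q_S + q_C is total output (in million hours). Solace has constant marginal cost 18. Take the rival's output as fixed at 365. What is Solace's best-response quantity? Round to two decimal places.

With the rival's output fixed at 365, Solace's profit is π_S = (370 - (1/2)·365 - (1/2)q_S)q_S - (18q_S) = (375/2 - (1/2)q_S)q_S - (18q_S).
∂π_S/∂q_S = 339/2 - q_S = 0, so q_S = 339/2.

169.50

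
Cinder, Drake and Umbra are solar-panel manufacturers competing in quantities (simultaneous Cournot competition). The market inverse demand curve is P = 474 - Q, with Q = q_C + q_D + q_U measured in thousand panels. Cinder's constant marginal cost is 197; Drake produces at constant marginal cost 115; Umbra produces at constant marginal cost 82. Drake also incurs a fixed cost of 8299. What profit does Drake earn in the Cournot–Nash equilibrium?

2105

Cinder's profit: π_C = (474 - Q)q_C - (197q_C). Setting ∂π_C/∂q_C = 0: 277 - 2q_C - (q_D + q_U) = 0.
Drake's profit: π_D = (474 - Q)q_D - (115q_D). Setting ∂π_D/∂q_D = 0: 359 - 2q_D - (q_C + q_U) = 0.
Umbra's profit: π_U = (474 - Q)q_U - (82q_U). Setting ∂π_U/∂q_U = 0: 392 - 2q_U - (q_C + q_D) = 0.
Adding the 3 conditions: 1028 − 2Q − 2Q = 0, i.e. Q = 257.
Back-substituting: q_C = (277 − 257) = 20, q_D = (359 − 257) = 102, q_U = (392 − 257) = 135.
Price P = 474 - 257 = 217.
Drake's profit: (217 - 115)·102 - 8299 = 2105.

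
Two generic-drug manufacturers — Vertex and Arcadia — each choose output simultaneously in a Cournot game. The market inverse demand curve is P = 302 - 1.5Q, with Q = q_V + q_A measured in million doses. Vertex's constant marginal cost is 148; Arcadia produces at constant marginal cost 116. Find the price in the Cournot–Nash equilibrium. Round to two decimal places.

188.67

Vertex's profit: π_V = (302 - 1.5Q)q_V - (148q_V). Setting ∂π_V/∂q_V = 0: 154 - 3q_V - (3/2)(q_A) = 0.
Arcadia's first-order condition: 186 - 3q_A - (3/2)(q_V) = 0.
Rearranging gives the reaction functions q_V = (154 - (3/2)q_A)/3 and q_A = (186 - (3/2)q_V)/3.
Substituting one into the other gives q_V = 244/9 and q_A = 436/9.
Total output Q = 680/9, so price P = 302 - (3/2)·(680/9) = 566/3.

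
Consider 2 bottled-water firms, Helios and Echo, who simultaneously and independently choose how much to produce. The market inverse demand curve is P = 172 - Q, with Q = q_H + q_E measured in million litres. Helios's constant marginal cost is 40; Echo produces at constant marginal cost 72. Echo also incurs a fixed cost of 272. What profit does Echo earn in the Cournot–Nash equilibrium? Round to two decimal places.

Helios's profit: π_H = (172 - Q)q_H - (40q_H). Setting ∂π_H/∂q_H = 0: 132 - 2q_H - (q_E) = 0.
Echo's profit: π_E = (172 - Q)q_E - (72q_E). Setting ∂π_E/∂q_E = 0: 100 - 2q_E - (q_H) = 0.
Best responses: q_H = (132 - q_E)/2, q_E = (100 - q_H)/2.
Substituting one into the other gives q_H = 164/3 and q_E = 68/3.
Price P = 172 - 232/3 = 284/3.
Echo's profit: (284/3 - 72)·(68/3) - 272 = 241.7778.

241.78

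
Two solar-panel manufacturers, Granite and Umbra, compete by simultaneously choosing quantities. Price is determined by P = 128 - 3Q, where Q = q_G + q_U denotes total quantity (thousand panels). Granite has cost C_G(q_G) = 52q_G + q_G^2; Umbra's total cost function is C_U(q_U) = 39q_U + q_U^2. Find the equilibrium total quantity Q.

Granite's profit: π_G = (128 - 3Q)q_G - (52q_G + q_G²). Setting ∂π_G/∂q_G = 0: 76 - 8q_G - 3(q_U) = 0.
Umbra's profit: π_U = (128 - 3Q)q_U - (39q_U + q_U²). Setting ∂π_U/∂q_U = 0: 89 - 8q_U - 3(q_G) = 0.
Rearranging gives the reaction functions q_G = (76 - 3q_U)/8 and q_U = (89 - 3q_G)/8.
Substituting one into the other gives q_G = 31/5 and q_U = 44/5.
Total output Q = 31/5 + 44/5 = 15.

15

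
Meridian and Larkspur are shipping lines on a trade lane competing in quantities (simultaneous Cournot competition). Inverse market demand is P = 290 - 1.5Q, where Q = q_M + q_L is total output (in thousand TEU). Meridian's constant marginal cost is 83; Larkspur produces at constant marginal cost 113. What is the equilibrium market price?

162

Meridian's profit: π_M = (290 - 1.5Q)q_M - (83q_M). Setting ∂π_M/∂q_M = 0: 207 - 3q_M - (3/2)(q_L) = 0.
Larkspur's profit: π_L = (290 - 1.5Q)q_L - (113q_L). Setting ∂π_L/∂q_L = 0: 177 - 3q_L - (3/2)(q_M) = 0.
So q_M = (207 - (3/2)q_L)/3 and q_L = (177 - (3/2)q_M)/3.
Solving the pair: q_M = 158/3, q_L = 98/3.
Total output Q = 256/3, so price P = 290 - (3/2)·(256/3) = 162.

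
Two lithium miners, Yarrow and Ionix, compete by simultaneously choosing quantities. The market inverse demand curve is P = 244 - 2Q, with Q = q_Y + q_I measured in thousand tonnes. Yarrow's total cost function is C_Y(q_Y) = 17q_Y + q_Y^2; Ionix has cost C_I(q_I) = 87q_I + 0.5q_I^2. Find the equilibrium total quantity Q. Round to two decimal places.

50.35

Yarrow's profit: π_Y = (244 - 2Q)q_Y - (17q_Y + q_Y²). Setting ∂π_Y/∂q_Y = 0: 227 - 6q_Y - 2(q_I) = 0.
Ionix's first-order condition: 157 - 5q_I - 2(q_Y) = 0.
Rearranging gives the reaction functions q_Y = (227 - 2q_I)/6 and q_I = (157 - 2q_Y)/5.
Substituting one into the other gives q_Y = 821/26 and q_I = 244/13.
Total output Q = 821/26 + 244/13 = 1309/26.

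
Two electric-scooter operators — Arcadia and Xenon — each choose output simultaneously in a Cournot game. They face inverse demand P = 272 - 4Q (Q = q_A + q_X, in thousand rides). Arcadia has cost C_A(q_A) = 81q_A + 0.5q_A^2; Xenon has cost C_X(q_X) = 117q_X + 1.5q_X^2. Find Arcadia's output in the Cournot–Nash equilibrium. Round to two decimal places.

17.84

Arcadia's profit: π_A = (272 - 4Q)q_A - (81q_A + (1/2)q_A²). Setting ∂π_A/∂q_A = 0: 191 - 9q_A - 4(q_X) = 0.
Xenon's first-order condition: 155 - 11q_X - 4(q_A) = 0.
Rearranging gives the reaction functions q_A = (191 - 4q_X)/9 and q_X = (155 - 4q_A)/11.
Substituting one into the other gives q_A = 1481/83 and q_X = 631/83.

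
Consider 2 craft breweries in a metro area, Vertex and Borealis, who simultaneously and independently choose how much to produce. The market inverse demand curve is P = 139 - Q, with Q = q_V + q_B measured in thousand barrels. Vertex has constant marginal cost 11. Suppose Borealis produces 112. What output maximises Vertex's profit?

With the rival's output fixed at 112, Vertex's profit is π_V = (139 - 112 - q_V)q_V - (11q_V) = (27 - q_V)q_V - (11q_V).
∂π_V/∂q_V = 16 - 2q_V = 0, so q_V = 8.

8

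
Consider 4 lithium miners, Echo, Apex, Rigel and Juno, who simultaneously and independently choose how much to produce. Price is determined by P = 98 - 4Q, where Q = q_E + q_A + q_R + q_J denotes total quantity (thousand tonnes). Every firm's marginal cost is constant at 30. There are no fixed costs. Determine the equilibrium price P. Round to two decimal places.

A representative firm's profit is π_i = q_i(98 - 4Q) - 30q_i.
First-order condition (treating rivals' output as given): 68 - 8q_i - 4·Σ_{j≠i} q_j = 0.
By symmetry each firm produces the same amount; substituting Σ_{j≠i} q_j = 3q_i yields q_i = 68/20 = 17/5.
Total output Q = 68/5, so price P = 98 - 4·(68/5) = 218/5.

43.60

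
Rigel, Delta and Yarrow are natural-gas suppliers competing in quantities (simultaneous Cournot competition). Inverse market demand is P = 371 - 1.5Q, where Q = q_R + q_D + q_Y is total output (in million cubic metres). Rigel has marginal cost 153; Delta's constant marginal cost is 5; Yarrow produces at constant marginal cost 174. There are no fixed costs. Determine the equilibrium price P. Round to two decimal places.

175.75

Rigel's profit: π_R = (371 - 1.5Q)q_R - (153q_R). Setting ∂π_R/∂q_R = 0: 218 - 3q_R - (3/2)(q_D + q_Y) = 0.
Delta's first-order condition: 366 - 3q_D - (3/2)(q_R + q_Y) = 0.
Yarrow's profit: π_Y = (371 - 1.5Q)q_Y - (174q_Y). Setting ∂π_Y/∂q_Y = 0: 197 - 3q_Y - (3/2)(q_R + q_D) = 0.
Adding the 3 conditions: 781 − 3Q − 3Q = 0, i.e. Q = 781/6.
Back-substituting: q_R = (218 − 781/4)/(3/2) = 91/6, q_D = (366 − 781/4)/(3/2) = 683/6, q_Y = (197 − 781/4)/(3/2) = 7/6.
Total output Q = 781/6, so price P = 371 - (3/2)·(781/6) = 703/4.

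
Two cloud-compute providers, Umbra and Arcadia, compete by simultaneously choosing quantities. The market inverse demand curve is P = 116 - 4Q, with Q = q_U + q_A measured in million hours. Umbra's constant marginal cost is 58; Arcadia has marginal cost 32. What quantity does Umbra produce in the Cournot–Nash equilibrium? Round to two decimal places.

Umbra's profit: π_U = (116 - 4Q)q_U - (58q_U). Setting ∂π_U/∂q_U = 0: 58 - 8q_U - 4(q_A) = 0.
Arcadia's profit: π_A = (116 - 4Q)q_A - (32q_A). Setting ∂π_A/∂q_A = 0: 84 - 8q_A - 4(q_U) = 0.
Rearranging gives the reaction functions q_U = (58 - 4q_A)/8 and q_A = (84 - 4q_U)/8.
Substituting one into the other gives q_U = 8/3 and q_A = 55/6.

2.67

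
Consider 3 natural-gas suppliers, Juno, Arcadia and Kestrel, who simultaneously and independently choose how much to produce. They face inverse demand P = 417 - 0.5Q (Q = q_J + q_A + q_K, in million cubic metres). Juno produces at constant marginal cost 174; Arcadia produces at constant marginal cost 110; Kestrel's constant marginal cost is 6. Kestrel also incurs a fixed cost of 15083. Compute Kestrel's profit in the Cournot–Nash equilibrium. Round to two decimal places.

43228.13

Juno's profit: π_J = (417 - 0.5Q)q_J - (174q_J). Setting ∂π_J/∂q_J = 0: 243 - q_J - (1/2)(q_A + q_K) = 0.
Arcadia's first-order condition: 307 - q_A - (1/2)(q_J + q_K) = 0.
Kestrel's profit: π_K = (417 - 0.5Q)q_K - (6q_K). Setting ∂π_K/∂q_K = 0: 411 - q_K - (1/2)(q_J + q_A) = 0.
Summing all 3 equations gives 961 − 2Q = 0, hence Q = 961/2.
Back-substituting: q_J = (243 − 961/4)/(1/2) = 11/2, q_A = (307 − 961/4)/(1/2) = 267/2, q_K = (411 − 961/4)/(1/2) = 683/2.
Price P = 417 - (1/2)·(961/2) = 707/4.
Kestrel's profit: (707/4 - 6)·(683/2) - 15083 = 43228.1250.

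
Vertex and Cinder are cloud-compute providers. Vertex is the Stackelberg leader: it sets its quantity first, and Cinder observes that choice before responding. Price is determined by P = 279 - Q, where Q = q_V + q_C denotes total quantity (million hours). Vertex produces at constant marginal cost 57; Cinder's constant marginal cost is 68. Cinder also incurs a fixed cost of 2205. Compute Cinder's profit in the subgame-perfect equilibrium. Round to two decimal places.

27.56

Solve by backward induction. Given q_V, the follower Cinder maximises π_C = (279 - q_V - q_C)q_C - 68q_C.
Follower FOC: 211 - q_V - 2q_C = 0, so q_C(q_V) = (211 - q_V)/2.
The leader anticipates this reaction. Substituting into P = 279 - Q gives P = 347/2 - (1/2)q_V, so π_V = (347/2 - (1/2)q_V)q_V - 57q_V.
Maximising: ∂π_V/∂q_V = 233/2 - q_V = 0, giving q_V = 233/2.
Then q_C = (211 - 233/2)/2 = 189/4.
Price P = 279 - 655/4 = 461/4.
Cinder's profit: (461/4 - 68)·(189/4) - 2205 = 441/16.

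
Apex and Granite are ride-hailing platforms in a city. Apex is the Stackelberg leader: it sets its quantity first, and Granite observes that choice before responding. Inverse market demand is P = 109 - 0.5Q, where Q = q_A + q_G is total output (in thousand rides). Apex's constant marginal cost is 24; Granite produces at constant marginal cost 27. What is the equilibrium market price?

Solve by backward induction. Given q_A, the follower Granite maximises π_G = (109 - (1/2)q_A - (1/2)q_G)q_G - 27q_G.
Setting the follower's marginal profit to zero, 82 - (1/2)q_A - q_G = 0, i.e. q_G = (82 - (1/2)q_A).
The leader anticipates this reaction. Substituting into P = 109 - 0.5Q gives P = 68 - (1/4)q_A, so π_A = (68 - (1/4)q_A)q_A - 24q_A.
Maximising: ∂π_A/∂q_A = 44 - (1/2)q_A = 0, giving q_A = 88.
Then q_G = (82 - (1/2)·88) = 38.
Total output Q = 126, so price P = 109 - (1/2)·126 = 46.

46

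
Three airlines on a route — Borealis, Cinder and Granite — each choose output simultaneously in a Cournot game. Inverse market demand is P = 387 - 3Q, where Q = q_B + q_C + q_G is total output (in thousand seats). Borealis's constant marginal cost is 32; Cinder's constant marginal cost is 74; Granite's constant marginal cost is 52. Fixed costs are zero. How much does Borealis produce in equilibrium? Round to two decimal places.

Borealis's profit: π_B = (387 - 3Q)q_B - (32q_B). Setting ∂π_B/∂q_B = 0: 355 - 6q_B - 3(q_C + q_G) = 0.
Cinder's first-order condition: 313 - 6q_C - 3(q_B + q_G) = 0.
Granite's profit: π_G = (387 - 3Q)q_G - (52q_G). Setting ∂π_G/∂q_G = 0: 335 - 6q_G - 3(q_B + q_C) = 0.
Adding the 3 conditions: 1003 − 6Q − 6Q = 0, i.e. Q = 1003/12.
Back-substituting: q_B = (355 − 1003/4)/3 = 139/4, q_C = (313 − 1003/4)/3 = 83/4, q_G = (335 − 1003/4)/3 = 337/12.

34.75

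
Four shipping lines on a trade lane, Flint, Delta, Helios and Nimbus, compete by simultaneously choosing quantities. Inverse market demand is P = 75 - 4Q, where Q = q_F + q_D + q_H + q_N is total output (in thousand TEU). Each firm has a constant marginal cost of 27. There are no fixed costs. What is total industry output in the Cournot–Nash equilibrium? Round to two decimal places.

Each firm earns π_i = (75 - 4Q)q_i - 27q_i.
First-order condition (treating rivals' output as given): 48 - 8q_i - 4·Σ_{j≠i} q_j = 0.
By symmetry each firm produces the same amount; substituting Σ_{j≠i} q_j = 3q_i yields q_i = 48/20 = 12/5.
Total output Q = 12/5 + 12/5 + 12/5 + 12/5 = 48/5.

9.60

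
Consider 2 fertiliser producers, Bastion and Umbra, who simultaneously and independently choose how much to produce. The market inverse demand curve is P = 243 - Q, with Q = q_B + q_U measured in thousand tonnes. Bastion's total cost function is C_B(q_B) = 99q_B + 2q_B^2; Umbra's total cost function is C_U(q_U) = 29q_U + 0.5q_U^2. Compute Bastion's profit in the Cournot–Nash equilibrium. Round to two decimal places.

Bastion's profit: π_B = (243 - Q)q_B - (99q_B + 2q_B²). Setting ∂π_B/∂q_B = 0: 144 - 6q_B - (q_U) = 0.
Umbra's profit: π_U = (243 - Q)q_U - (29q_U + (1/2)q_U²). Setting ∂π_U/∂q_U = 0: 214 - 3q_U - (q_B) = 0.
Rearranging gives the reaction functions q_B = (144 - q_U)/6 and q_U = (214 - q_B)/3.
Substituting one into the other gives q_B = 218/17 and q_U = 1140/17.
Price P = 243 - 1358/17 = 163.1176.
Bastion's profit: 163.1176·(218/17) - 99·(218/17) - 2(218/17)² = 493.3287.

493.33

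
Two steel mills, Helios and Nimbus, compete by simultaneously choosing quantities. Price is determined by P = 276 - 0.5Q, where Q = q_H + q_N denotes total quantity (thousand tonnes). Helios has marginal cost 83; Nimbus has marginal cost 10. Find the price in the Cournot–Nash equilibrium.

123

Helios's profit: π_H = (276 - 0.5Q)q_H - (83q_H). Setting ∂π_H/∂q_H = 0: 193 - q_H - (1/2)(q_N) = 0.
Nimbus's first-order condition: 266 - q_N - (1/2)(q_H) = 0.
Best responses: q_H = (193 - (1/2)q_N), q_N = (266 - (1/2)q_H).
Substituting one into the other gives q_H = 80 and q_N = 226.
Total output Q = 306, so price P = 276 - (1/2)·306 = 123.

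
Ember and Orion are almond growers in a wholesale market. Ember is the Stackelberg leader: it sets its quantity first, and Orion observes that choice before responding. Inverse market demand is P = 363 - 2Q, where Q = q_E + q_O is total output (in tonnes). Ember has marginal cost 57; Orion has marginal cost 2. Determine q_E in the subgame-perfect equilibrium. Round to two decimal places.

The follower Orion best-responds to any q_E: π_O = (363 - 2Q)q_O - 2q_O.
Setting the follower's marginal profit to zero, 361 - 2q_E - 4q_O = 0, i.e. q_O = (361 - 2q_E)/4.
The leader anticipates this reaction. Substituting into P = 363 - 2Q gives P = 365/2 - q_E, so π_E = (365/2 - q_E)q_E - 57q_E.
The leader's first-order condition 251/2 - 2q_E = 0 yields q_E = 251/4.
Then q_O = (361 - 2·(251/4))/4 = 471/8.

62.75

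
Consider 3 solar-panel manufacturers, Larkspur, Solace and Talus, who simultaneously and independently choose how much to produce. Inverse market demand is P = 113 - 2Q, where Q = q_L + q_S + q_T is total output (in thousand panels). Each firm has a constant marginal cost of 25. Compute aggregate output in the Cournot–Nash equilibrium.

33

Each firm earns π_i = (113 - 2Q)q_i - 25q_i.
First-order condition (treating rivals' output as given): 88 - 4q_i - 2·Σ_{j≠i} q_j = 0.
By symmetry each firm produces the same amount; substituting Σ_{j≠i} q_j = 2q_i yields q_i = 88/8 = 11.
Total output Q = 11 + 11 + 11 = 33.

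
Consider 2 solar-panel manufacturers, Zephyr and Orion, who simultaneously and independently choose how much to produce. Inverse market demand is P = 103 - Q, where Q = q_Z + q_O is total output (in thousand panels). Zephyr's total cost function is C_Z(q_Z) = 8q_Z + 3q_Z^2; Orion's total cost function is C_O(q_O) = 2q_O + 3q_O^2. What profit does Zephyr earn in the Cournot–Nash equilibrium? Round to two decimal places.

437.67

Zephyr's profit: π_Z = (103 - Q)q_Z - (8q_Z + 3q_Z²). Setting ∂π_Z/∂q_Z = 0: 95 - 8q_Z - (q_O) = 0.
Orion's profit: π_O = (103 - Q)q_O - (2q_O + 3q_O²). Setting ∂π_O/∂q_O = 0: 101 - 8q_O - (q_Z) = 0.
Best responses: q_Z = (95 - q_O)/8, q_O = (101 - q_Z)/8.
Solving the pair: q_Z = 659/63, q_O = 713/63.
Price P = 103 - 196/9 = 731/9.
Zephyr's profit: (731/9)·(659/63) - 8·(659/63) - 3(659/63)² = 437.6730.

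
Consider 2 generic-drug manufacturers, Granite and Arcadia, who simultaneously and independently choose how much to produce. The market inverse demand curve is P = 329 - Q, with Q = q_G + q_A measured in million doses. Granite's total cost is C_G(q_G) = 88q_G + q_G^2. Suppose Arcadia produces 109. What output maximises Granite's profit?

33

With the rival's output fixed at 109, Granite's profit is π_G = (329 - 109 - q_G)q_G - (88q_G + q_G²) = (220 - q_G)q_G - (88q_G + q_G²).
∂π_G/∂q_G = 132 - 4q_G = 0, so q_G = 33.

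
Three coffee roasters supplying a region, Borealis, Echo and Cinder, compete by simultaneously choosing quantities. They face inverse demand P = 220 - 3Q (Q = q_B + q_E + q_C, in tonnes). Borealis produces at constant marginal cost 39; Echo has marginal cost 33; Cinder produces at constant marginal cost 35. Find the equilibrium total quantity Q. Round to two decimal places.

Borealis's profit: π_B = (220 - 3Q)q_B - (39q_B). Setting ∂π_B/∂q_B = 0: 181 - 6q_B - 3(q_E + q_C) = 0.
Echo's profit: π_E = (220 - 3Q)q_E - (33q_E). Setting ∂π_E/∂q_E = 0: 187 - 6q_E - 3(q_B + q_C) = 0.
Cinder's profit: π_C = (220 - 3Q)q_C - (35q_C). Setting ∂π_C/∂q_C = 0: 185 - 6q_C - 3(q_B + q_E) = 0.
Adding the 3 conditions: 553 − 6Q − 6Q = 0, i.e. Q = 553/12.
Back-substituting: q_B = (181 − 553/4)/3 = 57/4, q_E = (187 − 553/4)/3 = 65/4, q_C = (185 − 553/4)/3 = 187/12.
Total output Q = 57/4 + 65/4 + 187/12 = 553/12.

46.08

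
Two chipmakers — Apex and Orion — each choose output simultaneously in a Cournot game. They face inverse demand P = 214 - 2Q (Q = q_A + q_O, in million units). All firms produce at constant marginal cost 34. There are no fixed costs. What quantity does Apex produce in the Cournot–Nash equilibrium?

A representative firm's profit is π_i = q_i(214 - 2Q) - 34q_i.
Setting ∂π_i/∂q_i = 0 with rivals' quantities fixed: 180 - 4q_i - 2q_j = 0.
By symmetry each firm produces the same amount; substituting q_j = q_i yields q_i = 180/6 = 30.

30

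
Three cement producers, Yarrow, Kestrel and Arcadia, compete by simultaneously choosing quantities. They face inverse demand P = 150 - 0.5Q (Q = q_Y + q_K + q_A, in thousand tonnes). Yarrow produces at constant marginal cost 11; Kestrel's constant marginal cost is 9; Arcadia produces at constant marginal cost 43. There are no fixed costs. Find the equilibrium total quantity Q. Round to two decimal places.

Yarrow's profit: π_Y = (150 - 0.5Q)q_Y - (11q_Y). Setting ∂π_Y/∂q_Y = 0: 139 - q_Y - (1/2)(q_K + q_A) = 0.
Kestrel's profit: π_K = (150 - 0.5Q)q_K - (9q_K). Setting ∂π_K/∂q_K = 0: 141 - q_K - (1/2)(q_Y + q_A) = 0.
Arcadia's profit: π_A = (150 - 0.5Q)q_A - (43q_A). Setting ∂π_A/∂q_A = 0: 107 - q_A - (1/2)(q_Y + q_K) = 0.
Adding the 3 first-order conditions: 387 − 2Q = 0, so Q = 387/2.
Back-substituting: q_Y = (139 − 387/4)/(1/2) = 169/2, q_K = (141 − 387/4)/(1/2) = 177/2, q_A = (107 − 387/4)/(1/2) = 41/2.
Total output Q = 169/2 + 177/2 + 41/2 = 387/2.

193.50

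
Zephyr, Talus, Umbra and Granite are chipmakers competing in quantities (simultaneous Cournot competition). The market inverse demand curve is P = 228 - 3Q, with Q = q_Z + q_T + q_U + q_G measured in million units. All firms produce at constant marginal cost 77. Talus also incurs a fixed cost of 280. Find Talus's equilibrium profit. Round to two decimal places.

Each firm earns π_i = (228 - 3Q)q_i - 77q_i.
First-order condition (treating rivals' output as given): 151 - 6q_i - 3·Σ_{j≠i} q_j = 0.
With identical firms every q_j equals q_i, so Σ_{j≠i} q_j = 3q_i and 151 = 15q_i, giving q_i = 151/15.
Price P = 228 - 3·(604/15) = 536/5.
Talus's profit: (536/5 - 77)·(151/15) - 280 = 1801/75.

24.01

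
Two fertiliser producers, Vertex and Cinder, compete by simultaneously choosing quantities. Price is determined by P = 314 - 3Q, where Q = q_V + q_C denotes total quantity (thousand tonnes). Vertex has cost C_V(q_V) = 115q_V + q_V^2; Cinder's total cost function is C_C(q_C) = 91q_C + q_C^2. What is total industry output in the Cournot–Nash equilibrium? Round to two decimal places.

Vertex's profit: π_V = (314 - 3Q)q_V - (115q_V + q_V²). Setting ∂π_V/∂q_V = 0: 199 - 8q_V - 3(q_C) = 0.
Cinder's profit: π_C = (314 - 3Q)q_C - (91q_C + q_C²). Setting ∂π_C/∂q_C = 0: 223 - 8q_C - 3(q_V) = 0.
So q_V = (199 - 3q_C)/8 and q_C = (223 - 3q_V)/8.
Substituting one into the other gives q_V = 923/55 and q_C = 1187/55.
Total output Q = 923/55 + 1187/55 = 422/11.

38.36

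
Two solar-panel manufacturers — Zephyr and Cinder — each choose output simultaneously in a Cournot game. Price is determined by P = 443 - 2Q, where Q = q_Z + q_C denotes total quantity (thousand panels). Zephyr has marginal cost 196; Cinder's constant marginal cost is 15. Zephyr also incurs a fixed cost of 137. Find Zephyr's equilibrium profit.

Zephyr's profit: π_Z = (443 - 2Q)q_Z - (196q_Z). Setting ∂π_Z/∂q_Z = 0: 247 - 4q_Z - 2(q_C) = 0.
Cinder's profit: π_C = (443 - 2Q)q_C - (15q_C). Setting ∂π_C/∂q_C = 0: 428 - 4q_C - 2(q_Z) = 0.
So q_Z = (247 - 2q_C)/4 and q_C = (428 - 2q_Z)/4.
Substituting one into the other gives q_Z = 11 and q_C = 203/2.
Price P = 443 - 2·(225/2) = 218.
Zephyr's profit: (218 - 196)·11 - 137 = 105.

105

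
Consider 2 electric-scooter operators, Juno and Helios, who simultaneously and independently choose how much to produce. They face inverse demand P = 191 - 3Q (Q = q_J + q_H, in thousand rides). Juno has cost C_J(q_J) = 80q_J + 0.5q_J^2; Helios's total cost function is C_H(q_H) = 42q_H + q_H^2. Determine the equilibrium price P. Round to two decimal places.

117.53

Juno's profit: π_J = (191 - 3Q)q_J - (80q_J + (1/2)q_J²). Setting ∂π_J/∂q_J = 0: 111 - 7q_J - 3(q_H) = 0.
Helios's profit: π_H = (191 - 3Q)q_H - (42q_H + q_H²). Setting ∂π_H/∂q_H = 0: 149 - 8q_H - 3(q_J) = 0.
Rearranging gives the reaction functions q_J = (111 - 3q_H)/7 and q_H = (149 - 3q_J)/8.
Solving the pair: q_J = 441/47, q_H = 710/47.
Total output Q = 1151/47, so price P = 191 - 3·(1151/47) = 117.5319.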